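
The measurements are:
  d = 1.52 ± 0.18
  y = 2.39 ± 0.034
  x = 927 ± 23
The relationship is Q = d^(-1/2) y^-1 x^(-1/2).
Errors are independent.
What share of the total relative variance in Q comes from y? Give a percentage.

(δQ/Q)² = (−½·δd/d)² + (-1·δy/y)² + (−½·δx/x)²
  d term: (-0.5×0.118)² = 0.00351
  y term: (-1×0.0142)² = 0.000202
  x term: (-0.5×0.0248)² = 0.000154
Total = 0.00386. Share from y = 0.000202/0.00386 = 0.0524.

5.24%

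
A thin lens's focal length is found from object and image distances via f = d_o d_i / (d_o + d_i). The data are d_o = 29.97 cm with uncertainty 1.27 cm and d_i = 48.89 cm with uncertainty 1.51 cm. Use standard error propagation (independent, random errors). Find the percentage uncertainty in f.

2.88%

∂f/∂d_o = (d_i/(d_o+d_i))² = 0.384;  ∂f/∂d_i = (d_o/(d_o+d_i))² = 0.144
δf = √((∂f/∂d_o · δd_o)² + (∂f/∂d_i · δd_i)²) = √(0.238 + 0.0476) = 0.535 cm
f = 18.58 cm, so δf/f = 0.535/18.58 = 0.0288.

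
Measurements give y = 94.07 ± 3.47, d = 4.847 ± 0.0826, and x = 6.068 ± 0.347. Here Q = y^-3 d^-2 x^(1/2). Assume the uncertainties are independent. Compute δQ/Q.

0.119

Products/powers → add relative errors in quadrature, weighted by exponent:
  (-3·δy/y)² = (-3×0.0369)² = 0.0122;  (-2·δd/d)² = (-2×0.0170)² = 0.00116;  (½·δx/x)² = (0.5×0.0572)² = 0.000818
δQ/Q = √(0.0142) = 0.119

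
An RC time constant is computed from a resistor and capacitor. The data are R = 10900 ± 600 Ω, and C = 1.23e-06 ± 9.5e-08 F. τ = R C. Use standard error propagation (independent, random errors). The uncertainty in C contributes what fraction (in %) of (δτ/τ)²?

66.3%

(δτ/τ)² = (1·δR/R)² + (1·δC/C)²
  R term: (1×0.0550)² = 0.00303
  C term: (1×0.0772)² = 0.00597
Total = 0.00900. Share from C = 0.00597/0.00900 = 0.663.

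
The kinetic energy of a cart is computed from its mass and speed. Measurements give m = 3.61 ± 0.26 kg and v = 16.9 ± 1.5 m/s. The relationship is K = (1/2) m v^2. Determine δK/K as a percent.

19.2%

Since K is a product/quotient, work with relative uncertainties:
  (1·δm/m)² = (1×0.0720)² = 0.00519;  (2·δv/v)² = (2×0.0888)² = 0.0315
δK/K = √(0.0367) = 0.192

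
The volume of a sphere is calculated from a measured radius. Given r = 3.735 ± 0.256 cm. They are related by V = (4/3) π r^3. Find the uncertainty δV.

44.9 cm^3

Relative error in a monomial: (δV/V)² = Σ (nᵢ · δxᵢ/xᵢ)².
  (3·δr/r)² = (3×0.0685)² = 0.0423
δV/V = √(0.0423) = 0.206
V = 218.3 cm^3, so δV = 0.206 × 218.3 = 44.9 cm^3.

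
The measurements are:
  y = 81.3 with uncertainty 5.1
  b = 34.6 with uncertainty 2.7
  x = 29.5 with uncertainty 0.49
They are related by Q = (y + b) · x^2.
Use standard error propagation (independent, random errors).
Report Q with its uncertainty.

(1.01 ± 0.0604) × 10^5

Let u = y + b = 116. δu = √(δy² + δb²) = √(26.0 + 7.29) = 5.77, so δu/u = 0.0498.
Q is then a monomial in u, x:
δQ/Q = √((δu/u)² + (2·δx/x)²) = √(0.00248 + 0.00110) = 0.0599
Q = 1.01e+05, so δQ = 0.0599 × 1.01e+05 = 6040.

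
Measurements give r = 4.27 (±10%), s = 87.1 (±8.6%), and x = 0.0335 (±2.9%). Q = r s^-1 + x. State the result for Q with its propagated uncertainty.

0.0825 ± 0.00654

Let p = r·s^-1 = 0.0490. δp/p = √((1·δr/r)² + (-1·δs/s)²) = √(0.0100 + 0.00740) = 0.132, so δp = 0.00647.
Q = p + x: δQ = √(δp² + δx²) = √(4.18e-05 + 9.44e-07) = 0.00654
Q = 0.0825.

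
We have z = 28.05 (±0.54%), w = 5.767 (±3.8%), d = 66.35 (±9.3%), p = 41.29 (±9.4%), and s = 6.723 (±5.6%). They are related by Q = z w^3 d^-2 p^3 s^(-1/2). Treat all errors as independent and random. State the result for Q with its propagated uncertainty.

Q is a product of powers, so relative uncertainties combine in quadrature:
  (1·δz/z)² = (1×0.00540)² = 2.92e-05;  (3·δw/w)² = (3×0.0380)² = 0.0130;  (-2·δd/d)² = (-2×0.0930)² = 0.0346;  (3·δp/p)² = (3×0.0940)² = 0.0795;  (−½·δs/s)² = (-0.5×0.0560)² = 0.000784
δQ/Q = √(0.128) = 0.358
Q = 33180, so δQ = 0.358 × 33180 = 11900.

33180 ± 11900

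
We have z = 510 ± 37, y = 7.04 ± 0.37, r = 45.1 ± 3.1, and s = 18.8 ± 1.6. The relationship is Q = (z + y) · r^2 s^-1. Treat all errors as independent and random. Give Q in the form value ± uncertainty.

Let u = z + y = 517. δu = √(δz² + δy²) = √(1370 + 0.137) = 37.0, so δu/u = 0.0716.
Q is then a monomial in u, r, s:
δQ/Q = √((δu/u)² + (2·δr/r)² + (-1·δs/s)²) = √(0.00512 + 0.0189 + 0.00724) = 0.177
Q = 55900, so δQ = 0.177 × 55900 = 9890.

55900 ± 9890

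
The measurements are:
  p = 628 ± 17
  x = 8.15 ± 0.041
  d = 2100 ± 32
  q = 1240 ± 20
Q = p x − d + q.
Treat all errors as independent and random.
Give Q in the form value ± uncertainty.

Let w = p·x = 5120. δw/w = √((1·δp/p)² + (1·δx/x)²) = √(0.000733 + 2.53e-05) = 0.0275, so δw = 141.
Q = w − d + q: δQ = √(δw² + δd² + δq²) = √(19900 + 1020 + 400) = 146
Q = 4260.

4260 ± 146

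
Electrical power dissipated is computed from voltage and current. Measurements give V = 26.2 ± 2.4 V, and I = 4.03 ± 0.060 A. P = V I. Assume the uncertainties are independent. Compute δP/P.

Products/powers → add relative errors in quadrature, weighted by exponent:
  (1·δV/V)² = (1×0.0916)² = 0.00839;  (1·δI/I)² = (1×0.0149)² = 0.000222
δP/P = √(0.00861) = 0.0928

0.0928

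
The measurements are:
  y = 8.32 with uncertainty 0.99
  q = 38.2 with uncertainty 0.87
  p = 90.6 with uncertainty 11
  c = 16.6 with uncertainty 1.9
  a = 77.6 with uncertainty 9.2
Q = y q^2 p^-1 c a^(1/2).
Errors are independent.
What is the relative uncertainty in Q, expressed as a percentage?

Since Q is a product/quotient, work with relative uncertainties:
  (1·δy/y)² = (1×0.119)² = 0.0142;  (2·δq/q)² = (2×0.0228)² = 0.00207;  (-1·δp/p)² = (-1×0.121)² = 0.0147;  (1·δc/c)² = (1×0.114)² = 0.0131;  (½·δa/a)² = (0.5×0.119)² = 0.00351
δQ/Q = √(0.0476) = 0.218

21.8%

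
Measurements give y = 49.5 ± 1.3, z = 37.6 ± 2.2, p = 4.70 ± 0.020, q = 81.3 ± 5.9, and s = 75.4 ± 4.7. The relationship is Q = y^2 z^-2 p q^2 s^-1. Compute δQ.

145

Q is a product of powers, so relative uncertainties combine in quadrature:
  (2·δy/y)² = (2×0.0263)² = 0.00276;  (-2·δz/z)² = (-2×0.0585)² = 0.0137;  (1·δp/p)² = (1×0.00426)² = 1.81e-05;  (2·δq/q)² = (2×0.0726)² = 0.0211;  (-1·δs/s)² = (-1×0.0623)² = 0.00389
δQ/Q = √(0.0414) = 0.204
Q = 714, so δQ = 0.204 × 714 = 145.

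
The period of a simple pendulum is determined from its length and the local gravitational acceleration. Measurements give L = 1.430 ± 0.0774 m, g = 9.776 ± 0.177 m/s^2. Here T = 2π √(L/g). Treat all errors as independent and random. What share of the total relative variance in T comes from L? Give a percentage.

(δT/T)² = (½·δL/L)² + (−½·δg/g)²
  L term: (0.5×0.0541)² = 0.000732
  g term: (-0.5×0.0181)² = 8.2e-05
Total = 0.000814. Share from L = 0.000732/0.000814 = 0.899.

89.9%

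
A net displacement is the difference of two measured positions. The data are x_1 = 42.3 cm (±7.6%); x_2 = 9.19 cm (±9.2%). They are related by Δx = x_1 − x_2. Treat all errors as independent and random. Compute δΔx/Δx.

Each term contributes (cᵢ δxᵢ)² to (δΔx)²:
  (δx_1)² = 10.3;  (δx_2)² = 0.715
δΔx = √(11.0) = 3.32 cm
Δx = 33.1 cm, so δΔx/Δx = 3.32/33.1 = 0.100.

0.100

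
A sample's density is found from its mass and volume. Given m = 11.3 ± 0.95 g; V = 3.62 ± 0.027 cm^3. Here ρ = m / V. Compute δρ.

Products/powers → add relative errors in quadrature, weighted by exponent:
  (1·δm/m)² = (1×0.0841)² = 0.00707;  (-1·δV/V)² = (-1×0.00746)² = 5.56e-05
δρ/ρ = √(0.00712) = 0.0844
ρ = 3.12 g/cm^3, so δρ = 0.0844 × 3.12 = 0.263 g/cm^3.

0.263 g/cm^3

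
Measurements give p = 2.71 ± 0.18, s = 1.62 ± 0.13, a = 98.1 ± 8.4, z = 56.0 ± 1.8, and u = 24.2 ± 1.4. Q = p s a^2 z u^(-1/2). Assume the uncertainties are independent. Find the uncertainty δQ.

98600

Q is a product of powers, so relative uncertainties combine in quadrature:
  (1·δp/p)² = (1×0.0664)² = 0.00441;  (1·δs/s)² = (1×0.0802)² = 0.00644;  (2·δa/a)² = (2×0.0856)² = 0.0293;  (1·δz/z)² = (1×0.0321)² = 0.00103;  (−½·δu/u)² = (-0.5×0.0579)² = 0.000837
δQ/Q = √(0.0420) = 0.205
Q = 4.81e+05, so δQ = 0.205 × 4.81e+05 = 98600.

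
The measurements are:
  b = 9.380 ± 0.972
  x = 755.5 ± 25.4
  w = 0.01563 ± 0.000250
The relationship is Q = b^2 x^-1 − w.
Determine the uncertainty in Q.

Let p = b^2·x^-1 = 0.1165. δp/p = √((2·δb/b)² + (-1·δx/x)²) = √(0.0430 + 0.00113) = 0.210, so δp = 0.0245.
Q = p − w: δQ = √(δp² + δw²) = √(0.000598 + 6.25e-08) = 0.0245

0.0245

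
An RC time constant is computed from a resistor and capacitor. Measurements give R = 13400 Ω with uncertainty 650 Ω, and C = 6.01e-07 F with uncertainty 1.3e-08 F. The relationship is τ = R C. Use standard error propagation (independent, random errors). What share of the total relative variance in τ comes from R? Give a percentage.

83.4%

(δτ/τ)² = (1·δR/R)² + (1·δC/C)²
  R term: (1×0.0485)² = 0.00235
  C term: (1×0.0216)² = 0.000468
Total = 0.00282. Share from R = 0.00235/0.00282 = 0.834.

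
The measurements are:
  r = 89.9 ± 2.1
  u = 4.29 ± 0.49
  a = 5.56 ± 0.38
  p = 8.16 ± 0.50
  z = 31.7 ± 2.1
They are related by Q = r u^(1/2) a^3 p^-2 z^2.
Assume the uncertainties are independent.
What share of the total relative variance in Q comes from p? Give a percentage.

(δQ/Q)² = (1·δr/r)² + (½·δu/u)² + (3·δa/a)² + (-2·δp/p)² + (2·δz/z)²
  r term: (1×0.0234)² = 0.000546
  u term: (0.5×0.114)² = 0.00326
  a term: (3×0.0683)² = 0.0420
  p term: (-2×0.0613)² = 0.0150
  z term: (2×0.0662)² = 0.0176
Total = 0.0784. Share from p = 0.0150/0.0784 = 0.192.

19.2%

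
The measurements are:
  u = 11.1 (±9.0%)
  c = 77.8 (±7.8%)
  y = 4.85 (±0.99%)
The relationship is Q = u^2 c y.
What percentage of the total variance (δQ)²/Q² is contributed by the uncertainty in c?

15.8%

(δQ/Q)² = (2·δu/u)² + (1·δc/c)² + (1·δy/y)²
  u term: (2×0.0900)² = 0.0324
  c term: (1×0.0780)² = 0.00608
  y term: (1×0.00990)² = 9.8e-05
Total = 0.0386. Share from c = 0.00608/0.0386 = 0.158.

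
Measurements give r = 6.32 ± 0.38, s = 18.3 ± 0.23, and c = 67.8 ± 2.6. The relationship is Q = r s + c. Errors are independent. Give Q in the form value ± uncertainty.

183 ± 7.57

Let p = r·s = 116. δp/p = √((1·δr/r)² + (1·δs/s)²) = √(0.00362 + 0.000158) = 0.0614, so δp = 7.10.
Q = p + c: δQ = √(δp² + δc²) = √(50.5 + 6.76) = 7.57
Q = 183.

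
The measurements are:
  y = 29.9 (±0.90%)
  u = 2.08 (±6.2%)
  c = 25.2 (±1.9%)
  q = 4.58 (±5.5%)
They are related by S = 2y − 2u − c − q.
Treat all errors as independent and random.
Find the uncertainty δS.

Each term contributes (cᵢ δxᵢ)² to (δS)²:
  (2·δy)² = 0.290;  (2·δu)² = 0.0665;  (δc)² = 0.229;  (δq)² = 0.0635
δS = √(0.649) = 0.806

0.806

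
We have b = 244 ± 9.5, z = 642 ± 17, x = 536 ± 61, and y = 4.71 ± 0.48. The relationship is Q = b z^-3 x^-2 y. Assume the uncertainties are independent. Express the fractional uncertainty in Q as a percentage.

Relative error in a monomial: (δQ/Q)² = Σ (nᵢ · δxᵢ/xᵢ)².
  (1·δb/b)² = (1×0.0389)² = 0.00152;  (-3·δz/z)² = (-3×0.0265)² = 0.00631;  (-2·δx/x)² = (-2×0.114)² = 0.0518;  (1·δy/y)² = (1×0.102)² = 0.0104
δQ/Q = √(0.0700) = 0.265

26.5%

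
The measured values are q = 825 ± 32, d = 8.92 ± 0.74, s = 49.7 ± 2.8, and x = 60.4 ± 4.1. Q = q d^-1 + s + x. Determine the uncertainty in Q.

9.82

Let p = q·d^-1 = 92.5. δp/p = √((1·δq/q)² + (-1·δd/d)²) = √(0.00150 + 0.00688) = 0.0916, so δp = 8.47.
Q = p + s + x: δQ = √(δp² + δs² + δx²) = √(71.7 + 7.84 + 16.8) = 9.82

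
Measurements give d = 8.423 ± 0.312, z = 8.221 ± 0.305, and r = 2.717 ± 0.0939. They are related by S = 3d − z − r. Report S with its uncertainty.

14.33 ± 0.989

Sums and differences: (δS)² = Σ (cᵢ δxᵢ)².
  (3·δd)² = 0.876;  (δz)² = 0.0930;  (δr)² = 0.00882
δS = √(0.978) = 0.989
S = 14.33.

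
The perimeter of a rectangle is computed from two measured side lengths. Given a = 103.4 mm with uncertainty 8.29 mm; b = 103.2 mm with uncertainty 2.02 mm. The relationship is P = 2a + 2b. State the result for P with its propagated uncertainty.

Sums and differences: (δP)² = Σ (cᵢ δxᵢ)².
  (2·δa)² = 275;  (2·δb)² = 16.3
δP = √(291) = 17.1 mm
P = 413.2 mm.

413.2 ± 17.1 mm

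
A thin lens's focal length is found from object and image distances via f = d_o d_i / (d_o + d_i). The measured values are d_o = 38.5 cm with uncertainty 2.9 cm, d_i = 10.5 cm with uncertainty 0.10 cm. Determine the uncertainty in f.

0.147 cm

∂f/∂d_o = (d_i/(d_o+d_i))² = 0.0459;  ∂f/∂d_i = (d_o/(d_o+d_i))² = 0.617
δf = √((∂f/∂d_o · δd_o)² + (∂f/∂d_i · δd_i)²) = √(0.0177 + 0.00381) = 0.147 cm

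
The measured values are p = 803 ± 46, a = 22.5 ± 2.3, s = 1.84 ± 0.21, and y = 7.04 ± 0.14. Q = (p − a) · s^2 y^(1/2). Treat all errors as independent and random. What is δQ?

Let u = p − a = 780. δu = √(δp² + δa²) = √(2120 + 5.29) = 46.1, so δu/u = 0.0590.
Q is then a monomial in u, s, y:
δQ/Q = √((δu/u)² + (2·δs/s)² + (½·δy/y)²) = √(0.00348 + 0.0521 + 9.89e-05) = 0.236
Q = 7010, so δQ = 0.236 × 7010 = 1650.

1650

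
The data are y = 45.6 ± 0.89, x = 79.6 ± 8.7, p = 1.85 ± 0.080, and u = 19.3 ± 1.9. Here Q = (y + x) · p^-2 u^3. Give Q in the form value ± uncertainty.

(2.63 ± 0.830) × 10^5

Let w = y + x = 125. δw = √(δy² + δx²) = √(0.792 + 75.7) = 8.75, so δw/w = 0.0699.
Q is then a monomial in w, p, u:
δQ/Q = √((δw/w)² + (-2·δp/p)² + (3·δu/u)²) = √(0.00488 + 0.00748 + 0.0872) = 0.316
Q = 2.63e+05, so δQ = 0.316 × 2.63e+05 = 83000.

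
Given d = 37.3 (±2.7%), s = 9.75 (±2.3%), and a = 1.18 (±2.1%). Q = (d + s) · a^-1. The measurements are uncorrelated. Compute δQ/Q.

0.0304

Let u = d + s = 47.0. δu = √(δd² + δs²) = √(1.01 + 0.0503) = 1.03, so δu/u = 0.0219.
Q is then a monomial in u, a:
δQ/Q = √((δu/u)² + (-1·δa/a)²) = √(0.000481 + 0.000441) = 0.0304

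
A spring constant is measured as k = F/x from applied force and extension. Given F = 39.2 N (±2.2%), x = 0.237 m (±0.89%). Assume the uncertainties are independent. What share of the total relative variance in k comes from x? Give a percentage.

(δk/k)² = (1·δF/F)² + (-1·δx/x)²
  F term: (1×0.0220)² = 0.000484
  x term: (-1×0.00890)² = 7.92e-05
Total = 0.000563. Share from x = 7.92e-05/0.000563 = 0.141.

14.1%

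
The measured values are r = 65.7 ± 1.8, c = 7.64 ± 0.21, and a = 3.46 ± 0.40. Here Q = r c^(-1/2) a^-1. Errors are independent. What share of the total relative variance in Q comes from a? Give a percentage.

93.4%

(δQ/Q)² = (1·δr/r)² + (−½·δc/c)² + (-1·δa/a)²
  r term: (1×0.0274)² = 0.000751
  c term: (-0.5×0.0275)² = 0.000189
  a term: (-1×0.116)² = 0.0134
Total = 0.0143. Share from a = 0.0134/0.0143 = 0.934.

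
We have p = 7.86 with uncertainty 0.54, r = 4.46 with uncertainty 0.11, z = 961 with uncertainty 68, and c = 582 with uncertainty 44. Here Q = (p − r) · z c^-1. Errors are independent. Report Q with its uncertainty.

5.61 ± 1.08

Let u = p − r = 3.40. δu = √(δp² + δr²) = √(0.292 + 0.0121) = 0.551, so δu/u = 0.162.
Q is then a monomial in u, z, c:
δQ/Q = √((δu/u)² + (1·δz/z)² + (-1·δc/c)²) = √(0.0263 + 0.00501 + 0.00572) = 0.192
Q = 5.61, so δQ = 0.192 × 5.61 = 1.08.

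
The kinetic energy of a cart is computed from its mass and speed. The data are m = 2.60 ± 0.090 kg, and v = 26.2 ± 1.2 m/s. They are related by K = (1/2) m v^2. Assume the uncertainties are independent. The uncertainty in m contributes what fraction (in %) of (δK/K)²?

12.5%

(δK/K)² = (1·δm/m)² + (2·δv/v)²
  m term: (1×0.0346)² = 0.00120
  v term: (2×0.0458)² = 0.00839
Total = 0.00959. Share from m = 0.00120/0.00959 = 0.125.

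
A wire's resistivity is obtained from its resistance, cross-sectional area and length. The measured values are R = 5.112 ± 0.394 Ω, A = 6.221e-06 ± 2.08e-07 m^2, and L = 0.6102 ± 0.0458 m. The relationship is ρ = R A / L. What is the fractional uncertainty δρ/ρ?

0.113

For a monomial ρ ∝ R, A, L^-1, fractional errors add in quadrature:
  (1·δR/R)² = (1×0.0771)² = 0.00594;  (1·δA/A)² = (1×0.0334)² = 0.00112;  (-1·δL/L)² = (-1×0.0751)² = 0.00563
δρ/ρ = √(0.0127) = 0.113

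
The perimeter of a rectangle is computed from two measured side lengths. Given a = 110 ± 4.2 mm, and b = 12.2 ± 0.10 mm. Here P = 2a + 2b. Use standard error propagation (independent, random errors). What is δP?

P is a linear combination, so absolute uncertainties add in quadrature:
  (2·δa)² = 70.6;  (2·δb)² = 0.0400
δP = √(70.6) = 8.40 mm

8.40 mm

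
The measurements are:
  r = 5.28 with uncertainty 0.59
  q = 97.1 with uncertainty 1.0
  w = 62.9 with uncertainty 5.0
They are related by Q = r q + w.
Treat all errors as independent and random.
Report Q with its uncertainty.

Let p = r·q = 513. δp/p = √((1·δr/r)² + (1·δq/q)²) = √(0.0125 + 0.000106) = 0.112, so δp = 57.5.
Q = p + w: δQ = √(δp² + δw²) = √(3310 + 25.0) = 57.7
Q = 576.

576 ± 57.7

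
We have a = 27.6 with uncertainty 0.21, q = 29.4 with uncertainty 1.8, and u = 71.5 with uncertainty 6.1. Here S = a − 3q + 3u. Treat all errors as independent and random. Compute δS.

Absolute uncertainties add in quadrature for a linear combination:
  (δa)² = 0.0441;  (3·δq)² = 29.2;  (3·δu)² = 335
δS = √(364) = 19.1

19.1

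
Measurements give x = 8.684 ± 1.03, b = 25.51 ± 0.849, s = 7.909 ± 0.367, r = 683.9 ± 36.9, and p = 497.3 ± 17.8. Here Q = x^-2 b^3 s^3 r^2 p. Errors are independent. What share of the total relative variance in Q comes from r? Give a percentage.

(δQ/Q)² = (-2·δx/x)² + (3·δb/b)² + (3·δs/s)² + (2·δr/r)² + (1·δp/p)²
  x term: (-2×0.119)² = 0.0563
  b term: (3×0.0333)² = 0.00997
  s term: (3×0.0464)² = 0.0194
  r term: (2×0.0540)² = 0.0116
  p term: (1×0.0358)² = 0.00128
Total = 0.0985. Share from r = 0.0116/0.0985 = 0.118.

11.8%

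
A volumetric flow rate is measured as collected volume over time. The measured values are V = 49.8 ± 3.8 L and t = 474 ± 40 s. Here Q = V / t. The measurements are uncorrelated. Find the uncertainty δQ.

0.0120 L/s

Each factor contributes (exponent × relative error)² to (δQ/Q)²:
  (1·δV/V)² = (1×0.0763)² = 0.00582;  (-1·δt/t)² = (-1×0.0844)² = 0.00712
δQ/Q = √(0.0129) = 0.114
Q = 0.105 L/s, so δQ = 0.114 × 0.105 = 0.0120 L/s.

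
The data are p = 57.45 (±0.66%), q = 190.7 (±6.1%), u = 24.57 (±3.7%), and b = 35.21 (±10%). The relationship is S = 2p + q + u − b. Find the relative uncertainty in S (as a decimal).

Each term contributes (cᵢ δxᵢ)² to (δS)²:
  (2·δp)² = 0.575;  (δq)² = 135;  (δu)² = 0.826;  (δb)² = 12.4
δS = √(149) = 12.2
S = 295.0, so δS/S = 12.2/295.0 = 0.0414.

0.0414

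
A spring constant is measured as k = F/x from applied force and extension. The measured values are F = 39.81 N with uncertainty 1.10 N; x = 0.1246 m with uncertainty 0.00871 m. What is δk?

k is a product of powers, so relative uncertainties combine in quadrature:
  (1·δF/F)² = (1×0.0276)² = 0.000763;  (-1·δx/x)² = (-1×0.0699)² = 0.00489
δk/k = √(0.00565) = 0.0752
k = 319.5 N/m, so δk = 0.0752 × 319.5 = 24.0 N/m.

24.0 N/m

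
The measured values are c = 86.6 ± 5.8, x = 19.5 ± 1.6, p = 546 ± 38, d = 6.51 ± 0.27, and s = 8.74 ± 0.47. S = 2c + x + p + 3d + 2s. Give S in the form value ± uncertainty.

776 ± 39.8

Absolute uncertainties add in quadrature for a linear combination:
  (2·δc)² = 135;  (δx)² = 2.56;  (δp)² = 1440;  (3·δd)² = 0.656;  (2·δs)² = 0.884
δS = √(1580) = 39.8
S = 776.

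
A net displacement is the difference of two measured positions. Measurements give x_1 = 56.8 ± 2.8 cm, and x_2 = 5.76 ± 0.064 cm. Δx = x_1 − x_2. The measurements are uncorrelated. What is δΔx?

For a sum/difference, combine absolute errors in quadrature:
  (δx_1)² = 7.84;  (δx_2)² = 0.00410
δΔx = √(7.84) = 2.80 cm

2.80 cm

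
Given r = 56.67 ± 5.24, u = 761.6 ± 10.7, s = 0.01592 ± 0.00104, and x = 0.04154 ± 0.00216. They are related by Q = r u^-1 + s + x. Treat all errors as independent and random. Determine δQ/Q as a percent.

Let p = r·u^-1 = 0.07441. δp/p = √((1·δr/r)² + (-1·δu/u)²) = √(0.00855 + 0.000197) = 0.0935, so δp = 0.00696.
Q = p + s + x: δQ = √(δp² + δs² + δx²) = √(4.84e-05 + 1.08e-06 + 4.67e-06) = 0.00736
Q = 0.1319, so δQ/Q = 0.00736/0.1319 = 0.0558.

5.58%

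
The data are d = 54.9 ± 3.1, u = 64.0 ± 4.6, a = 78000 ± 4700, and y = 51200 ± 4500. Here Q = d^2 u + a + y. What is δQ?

26600

Let p = d^2·u = 1.93e+05. δp/p = √((2·δd/d)² + (1·δu/u)²) = √(0.0128 + 0.00517) = 0.134, so δp = 25800.
Q = p + a + y: δQ = √(δp² + δa² + δy²) = √(6.67e+08 + 2.21e+07 + 2.02e+07) = 26600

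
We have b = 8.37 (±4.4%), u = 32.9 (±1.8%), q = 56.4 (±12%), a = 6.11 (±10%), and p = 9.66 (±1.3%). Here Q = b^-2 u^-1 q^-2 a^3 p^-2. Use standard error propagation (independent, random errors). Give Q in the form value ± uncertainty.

For a monomial Q ∝ b^-2, u^-1, q^-2, a^3, p^-2, fractional errors add in quadrature:
  (-2·δb/b)² = (-2×0.0440)² = 0.00774;  (-1·δu/u)² = (-1×0.0180)² = 0.000324;  (-2·δq/q)² = (-2×0.120)² = 0.0576;  (3·δa/a)² = (3×0.100)² = 0.0900;  (-2·δp/p)² = (-2×0.0130)² = 0.000676
δQ/Q = √(0.156) = 0.395
Q = 3.33e-07, so δQ = 0.395 × 3.33e-07 = 1.32e-07.

(3.33 ± 1.32) × 10^-7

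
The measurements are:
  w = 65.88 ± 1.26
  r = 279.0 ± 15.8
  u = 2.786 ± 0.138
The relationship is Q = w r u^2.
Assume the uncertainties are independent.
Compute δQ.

Each factor contributes (exponent × relative error)² to (δQ/Q)²:
  (1·δw/w)² = (1×0.0191)² = 0.000366;  (1·δr/r)² = (1×0.0566)² = 0.00321;  (2·δu/u)² = (2×0.0495)² = 0.00981
δQ/Q = √(0.0134) = 0.116
Q = 142700, so δQ = 0.116 × 142700 = 16500.

16500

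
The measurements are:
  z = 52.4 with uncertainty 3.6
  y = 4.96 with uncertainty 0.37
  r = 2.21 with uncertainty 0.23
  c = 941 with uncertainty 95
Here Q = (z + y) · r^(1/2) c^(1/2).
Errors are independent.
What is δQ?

251

Let u = z + y = 57.4. δu = √(δz² + δy²) = √(13.0 + 0.137) = 3.62, so δu/u = 0.0631.
Q is then a monomial in u, r, c:
δQ/Q = √((δu/u)² + (½·δr/r)² + (½·δc/c)²) = √(0.00398 + 0.00271 + 0.00255) = 0.0961
Q = 2620, so δQ = 0.0961 × 2620 = 251.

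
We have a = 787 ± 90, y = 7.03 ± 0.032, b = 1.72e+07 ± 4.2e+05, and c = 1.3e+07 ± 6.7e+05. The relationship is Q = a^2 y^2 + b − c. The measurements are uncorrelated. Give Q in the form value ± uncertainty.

(3.48 ± 0.705) × 10^7

Let p = a^2·y^2 = 3.06e+07. δp/p = √((2·δa/a)² + (2·δy/y)²) = √(0.0523 + 8.29e-05) = 0.229, so δp = 7.01e+06.
Q = p + b − c: δQ = √(δp² + δb² + δc²) = √(4.91e+13 + 1.76e+11 + 4.49e+11) = 7.05e+06
Q = 3.48e+07.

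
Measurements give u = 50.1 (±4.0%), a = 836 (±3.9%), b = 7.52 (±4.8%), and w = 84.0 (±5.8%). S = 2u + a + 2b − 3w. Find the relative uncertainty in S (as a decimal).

0.0514

Sums and differences: (δS)² = Σ (cᵢ δxᵢ)².
  (2·δu)² = 16.1;  (δa)² = 1060;  (2·δb)² = 0.521;  (3·δw)² = 214
δS = √(1290) = 36.0
S = 699, so δS/S = 36.0/699 = 0.0514.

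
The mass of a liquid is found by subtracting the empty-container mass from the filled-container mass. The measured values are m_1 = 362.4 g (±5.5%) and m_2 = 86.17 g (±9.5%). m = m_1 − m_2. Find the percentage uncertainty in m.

Sums and differences: (δm)² = Σ (cᵢ δxᵢ)².
  (δm_1)² = 397;  (δm_2)² = 67.0
δm = √(464) = 21.5 g
m = 276.2 g, so δm/m = 21.5/276.2 = 0.0780.

7.80%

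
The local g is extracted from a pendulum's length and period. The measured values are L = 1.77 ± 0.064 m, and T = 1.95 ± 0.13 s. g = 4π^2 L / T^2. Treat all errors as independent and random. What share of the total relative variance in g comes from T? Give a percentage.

93.1%

(δg/g)² = (1·δL/L)² + (-2·δT/T)²
  L term: (1×0.0362)² = 0.00131
  T term: (-2×0.0667)² = 0.0178
Total = 0.0191. Share from T = 0.0178/0.0191 = 0.931.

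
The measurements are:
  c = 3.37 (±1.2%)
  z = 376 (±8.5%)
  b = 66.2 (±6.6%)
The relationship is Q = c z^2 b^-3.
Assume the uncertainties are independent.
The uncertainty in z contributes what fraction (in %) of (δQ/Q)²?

(δQ/Q)² = (1·δc/c)² + (2·δz/z)² + (-3·δb/b)²
  c term: (1×0.0120)² = 0.000144
  z term: (2×0.0850)² = 0.0289
  b term: (-3×0.0660)² = 0.0392
Total = 0.0682. Share from z = 0.0289/0.0682 = 0.423.

42.3%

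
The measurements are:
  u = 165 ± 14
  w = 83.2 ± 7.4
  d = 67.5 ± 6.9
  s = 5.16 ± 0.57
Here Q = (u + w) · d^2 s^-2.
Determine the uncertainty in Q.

Let h = u + w = 248. δh = √(δu² + δw²) = √(196 + 54.8) = 15.8, so δh/h = 0.0638.
Q is then a monomial in h, d, s:
δQ/Q = √((δh/h)² + (2·δd/d)² + (-2·δs/s)²) = √(0.00407 + 0.0418 + 0.0488) = 0.308
Q = 42500, so δQ = 0.308 × 42500 = 13100.

13100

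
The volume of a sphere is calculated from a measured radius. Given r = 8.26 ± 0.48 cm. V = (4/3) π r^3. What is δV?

For a monomial V ∝ r^3, fractional errors add in quadrature:
  (3·δr/r)² = (3×0.0581)² = 0.0304
δV/V = √(0.0304) = 0.174
V = 2360 cm^3, so δV = 0.174 × 2360 = 412 cm^3.

412 cm^3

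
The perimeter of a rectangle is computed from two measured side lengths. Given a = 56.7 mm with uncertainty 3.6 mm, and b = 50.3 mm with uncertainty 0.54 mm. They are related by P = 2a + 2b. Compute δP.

7.28 mm

For a sum/difference, combine absolute errors in quadrature:
  (2·δa)² = 51.8;  (2·δb)² = 1.17
δP = √(53.0) = 7.28 mm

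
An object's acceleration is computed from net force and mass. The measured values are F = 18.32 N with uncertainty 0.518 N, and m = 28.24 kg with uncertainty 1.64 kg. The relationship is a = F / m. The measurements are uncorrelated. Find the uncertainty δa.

Products/powers → add relative errors in quadrature, weighted by exponent:
  (1·δF/F)² = (1×0.0283)² = 0.000799;  (-1·δm/m)² = (-1×0.0581)² = 0.00337
δa/a = √(0.00417) = 0.0646
a = 0.6487 m/s^2, so δa = 0.0646 × 0.6487 = 0.0419 m/s^2.

0.0419 m/s^2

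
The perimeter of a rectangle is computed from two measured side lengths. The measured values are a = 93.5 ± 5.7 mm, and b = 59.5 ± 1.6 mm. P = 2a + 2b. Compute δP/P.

Each term contributes (cᵢ δxᵢ)² to (δP)²:
  (2·δa)² = 130;  (2·δb)² = 10.2
δP = √(140) = 11.8 mm
P = 306 mm, so δP/P = 11.8/306 = 0.0387.

0.0387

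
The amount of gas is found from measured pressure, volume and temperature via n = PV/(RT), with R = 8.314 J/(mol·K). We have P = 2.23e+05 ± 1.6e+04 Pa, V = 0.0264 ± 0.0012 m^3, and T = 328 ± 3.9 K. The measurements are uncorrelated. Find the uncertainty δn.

Relative error in a monomial: (δn/n)² = Σ (nᵢ · δxᵢ/xᵢ)².
  (1·δP/P)² = (1×0.0717)² = 0.00515;  (1·δV/V)² = (1×0.0455)² = 0.00207;  (-1·δT/T)² = (-1×0.0119)² = 0.000141
δn/n = √(0.00736) = 0.0858
n = 2.16 mol, so δn = 0.0858 × 2.16 = 0.185 mol.

0.185 mol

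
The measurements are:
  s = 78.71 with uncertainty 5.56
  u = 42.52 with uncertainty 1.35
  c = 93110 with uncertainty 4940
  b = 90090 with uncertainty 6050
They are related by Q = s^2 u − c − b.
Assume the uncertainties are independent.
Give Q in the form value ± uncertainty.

Let p = s^2·u = 263400. δp/p = √((2·δs/s)² + (1·δu/u)²) = √(0.0200 + 0.00101) = 0.145, so δp = 38100.
Q = p − c − b: δQ = √(δp² + δc² + δb²) = √(1.45e+09 + 2.44e+07 + 3.66e+07) = 38900
Q = 80220.

80220 ± 38900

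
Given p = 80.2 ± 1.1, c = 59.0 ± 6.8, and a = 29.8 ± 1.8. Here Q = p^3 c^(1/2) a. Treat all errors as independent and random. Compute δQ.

1.1e+07

Relative error in a monomial: (δQ/Q)² = Σ (nᵢ · δxᵢ/xᵢ)².
  (3·δp/p)² = (3×0.0137)² = 0.00169;  (½·δc/c)² = (0.5×0.115)² = 0.00332;  (1·δa/a)² = (1×0.0604)² = 0.00365
δQ/Q = √(0.00866) = 0.0931
Q = 1.18e+08, so δQ = 0.0931 × 1.18e+08 = 1.1e+07.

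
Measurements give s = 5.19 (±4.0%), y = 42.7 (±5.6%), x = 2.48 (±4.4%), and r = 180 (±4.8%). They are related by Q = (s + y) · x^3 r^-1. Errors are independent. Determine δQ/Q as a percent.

14.9%

Let u = s + y = 47.9. δu = √(δs² + δy²) = √(0.0431 + 5.72) = 2.40, so δu/u = 0.0501.
Q is then a monomial in u, x, r:
δQ/Q = √((δu/u)² + (3·δx/x)² + (-1·δr/r)²) = √(0.00251 + 0.0174 + 0.00230) = 0.149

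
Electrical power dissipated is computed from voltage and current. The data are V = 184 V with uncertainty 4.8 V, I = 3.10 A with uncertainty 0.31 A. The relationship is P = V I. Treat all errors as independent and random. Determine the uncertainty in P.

Each factor contributes (exponent × relative error)² to (δP/P)²:
  (1·δV/V)² = (1×0.0261)² = 0.000681;  (1·δI/I)² = (1×0.100)² = 0.0100
δP/P = √(0.0107) = 0.103
P = 570 W, so δP = 0.103 × 570 = 58.9 W.

58.9 W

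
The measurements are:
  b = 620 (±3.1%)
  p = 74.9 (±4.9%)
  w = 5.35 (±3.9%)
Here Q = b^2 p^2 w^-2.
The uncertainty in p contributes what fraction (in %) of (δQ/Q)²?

49.2%

(δQ/Q)² = (2·δb/b)² + (2·δp/p)² + (-2·δw/w)²
  b term: (2×0.0310)² = 0.00384
  p term: (2×0.0490)² = 0.00960
  w term: (-2×0.0390)² = 0.00608
Total = 0.0195. Share from p = 0.00960/0.0195 = 0.492.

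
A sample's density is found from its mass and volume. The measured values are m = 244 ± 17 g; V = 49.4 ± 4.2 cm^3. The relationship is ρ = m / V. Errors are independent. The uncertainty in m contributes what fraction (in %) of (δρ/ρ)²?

40.2%

(δρ/ρ)² = (1·δm/m)² + (-1·δV/V)²
  m term: (1×0.0697)² = 0.00485
  V term: (-1×0.0850)² = 0.00723
Total = 0.0121. Share from m = 0.00485/0.0121 = 0.402.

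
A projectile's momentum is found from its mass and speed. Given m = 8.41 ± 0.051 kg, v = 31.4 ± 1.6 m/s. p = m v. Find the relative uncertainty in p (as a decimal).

0.0513

Since p is a product/quotient, work with relative uncertainties:
  (1·δm/m)² = (1×0.00606)² = 3.68e-05;  (1·δv/v)² = (1×0.0510)² = 0.00260
δp/p = √(0.00263) = 0.0513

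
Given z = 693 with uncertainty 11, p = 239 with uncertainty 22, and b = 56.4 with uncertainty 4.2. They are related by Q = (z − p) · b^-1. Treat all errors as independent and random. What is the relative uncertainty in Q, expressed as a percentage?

Let u = z − p = 454. δu = √(δz² + δp²) = √(121 + 484) = 24.6, so δu/u = 0.0542.
Q is then a monomial in u, b:
δQ/Q = √((δu/u)² + (-1·δb/b)²) = √(0.00294 + 0.00555) = 0.0921

9.21%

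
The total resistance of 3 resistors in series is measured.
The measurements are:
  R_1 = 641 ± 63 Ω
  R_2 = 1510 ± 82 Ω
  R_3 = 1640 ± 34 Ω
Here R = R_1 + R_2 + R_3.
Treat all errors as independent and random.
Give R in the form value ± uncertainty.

3790 ± 109 Ω

For a sum/difference, combine absolute errors in quadrature:
  (δR_1)² = 3970;  (δR_2)² = 6720;  (δR_3)² = 1160
δR = √(11800) = 109 Ω
R = 3790 Ω.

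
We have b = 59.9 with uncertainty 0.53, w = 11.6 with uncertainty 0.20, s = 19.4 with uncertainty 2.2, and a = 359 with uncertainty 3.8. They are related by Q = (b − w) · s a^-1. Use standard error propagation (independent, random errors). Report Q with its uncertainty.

Let u = b − w = 48.3. δu = √(δb² + δw²) = √(0.281 + 0.0400) = 0.566, so δu/u = 0.0117.
Q is then a monomial in u, s, a:
δQ/Q = √((δu/u)² + (1·δs/s)² + (-1·δa/a)²) = √(0.000138 + 0.0129 + 0.000112) = 0.114
Q = 2.61, so δQ = 0.114 × 2.61 = 0.299.

2.61 ± 0.299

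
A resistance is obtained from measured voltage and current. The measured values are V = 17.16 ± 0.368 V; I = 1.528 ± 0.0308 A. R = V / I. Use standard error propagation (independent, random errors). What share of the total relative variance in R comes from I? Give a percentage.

(δR/R)² = (1·δV/V)² + (-1·δI/I)²
  V term: (1×0.0214)² = 0.000460
  I term: (-1×0.0202)² = 0.000406
Total = 0.000866. Share from I = 0.000406/0.000866 = 0.469.

46.9%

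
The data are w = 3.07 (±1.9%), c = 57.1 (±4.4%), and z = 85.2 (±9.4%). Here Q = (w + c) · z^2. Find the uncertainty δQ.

84100

Let u = w + c = 60.2. δu = √(δw² + δc²) = √(0.00340 + 6.31) = 2.51, so δu/u = 0.0418.
Q is then a monomial in u, z:
δQ/Q = √((δu/u)² + (2·δz/z)²) = √(0.00174 + 0.0353) = 0.193
Q = 4.37e+05, so δQ = 0.193 × 4.37e+05 = 84100.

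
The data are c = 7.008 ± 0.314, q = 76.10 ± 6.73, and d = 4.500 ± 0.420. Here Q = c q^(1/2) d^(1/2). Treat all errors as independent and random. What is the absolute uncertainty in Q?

Q is a product of powers, so relative uncertainties combine in quadrature:
  (1·δc/c)² = (1×0.0448)² = 0.00201;  (½·δq/q)² = (0.5×0.0884)² = 0.00196;  (½·δd/d)² = (0.5×0.0933)² = 0.00218
δQ/Q = √(0.00614) = 0.0784
Q = 129.7, so δQ = 0.0784 × 129.7 = 10.2.

10.2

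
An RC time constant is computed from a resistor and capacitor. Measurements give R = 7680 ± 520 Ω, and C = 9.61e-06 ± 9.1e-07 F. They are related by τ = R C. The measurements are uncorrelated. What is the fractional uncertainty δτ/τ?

Products/powers → add relative errors in quadrature, weighted by exponent:
  (1·δR/R)² = (1×0.0677)² = 0.00458;  (1·δC/C)² = (1×0.0947)² = 0.00897
δτ/τ = √(0.0136) = 0.116

0.116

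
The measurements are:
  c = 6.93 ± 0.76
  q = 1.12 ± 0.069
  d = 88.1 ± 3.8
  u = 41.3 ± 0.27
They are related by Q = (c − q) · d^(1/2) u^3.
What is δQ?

5.17e+05

Let w = c − q = 5.81. δw = √(δc² + δq²) = √(0.578 + 0.00476) = 0.763, so δw/w = 0.131.
Q is then a monomial in w, d, u:
δQ/Q = √((δw/w)² + (½·δd/d)² + (3·δu/u)²) = √(0.0173 + 0.000465 + 0.000385) = 0.135
Q = 3.84e+06, so δQ = 0.135 × 3.84e+06 = 5.17e+05.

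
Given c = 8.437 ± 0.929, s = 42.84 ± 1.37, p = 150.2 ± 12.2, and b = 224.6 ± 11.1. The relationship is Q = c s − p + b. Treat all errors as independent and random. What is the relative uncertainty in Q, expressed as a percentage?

Let w = c·s = 361.4. δw/w = √((1·δc/c)² + (1·δs/s)²) = √(0.0121 + 0.00102) = 0.115, so δw = 41.4.
Q = w − p + b: δQ = √(δw² + δp² + δb²) = √(1720 + 149 + 123) = 44.6
Q = 435.8, so δQ/Q = 44.6/435.8 = 0.102.

10.2%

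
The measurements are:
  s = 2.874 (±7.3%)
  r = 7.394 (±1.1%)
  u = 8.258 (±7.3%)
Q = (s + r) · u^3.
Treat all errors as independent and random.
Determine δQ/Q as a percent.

Let w = s + r = 10.27. δw = √(δs² + δr²) = √(0.0440 + 0.00662) = 0.225, so δw/w = 0.0219.
Q is then a monomial in w, u:
δQ/Q = √((δw/w)² + (3·δu/u)²) = √(0.000480 + 0.0480) = 0.220

22.0%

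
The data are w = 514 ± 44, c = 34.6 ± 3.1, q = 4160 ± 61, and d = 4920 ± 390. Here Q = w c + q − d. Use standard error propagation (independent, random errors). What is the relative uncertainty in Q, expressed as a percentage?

13.2%

Let p = w·c = 17800. δp/p = √((1·δw/w)² + (1·δc/c)²) = √(0.00733 + 0.00803) = 0.124, so δp = 2200.
Q = p + q − d: δQ = √(δp² + δq² + δd²) = √(4.86e+06 + 3720 + 1.52e+05) = 2240
Q = 17000, so δQ/Q = 2240/17000 = 0.132.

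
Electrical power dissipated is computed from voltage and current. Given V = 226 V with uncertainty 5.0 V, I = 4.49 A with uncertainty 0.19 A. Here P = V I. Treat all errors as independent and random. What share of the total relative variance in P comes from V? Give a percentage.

(δP/P)² = (1·δV/V)² + (1·δI/I)²
  V term: (1×0.0221)² = 0.000489
  I term: (1×0.0423)² = 0.00179
Total = 0.00228. Share from V = 0.000489/0.00228 = 0.215.

21.5%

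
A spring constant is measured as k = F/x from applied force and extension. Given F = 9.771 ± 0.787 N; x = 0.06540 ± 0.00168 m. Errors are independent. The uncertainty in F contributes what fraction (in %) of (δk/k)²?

(δk/k)² = (1·δF/F)² + (-1·δx/x)²
  F term: (1×0.0805)² = 0.00649
  x term: (-1×0.0257)² = 0.000660
Total = 0.00715. Share from F = 0.00649/0.00715 = 0.908.

90.8%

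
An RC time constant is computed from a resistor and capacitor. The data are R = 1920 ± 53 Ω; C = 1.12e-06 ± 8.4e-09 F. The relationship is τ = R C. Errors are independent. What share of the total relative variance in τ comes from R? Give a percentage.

93.1%

(δτ/τ)² = (1·δR/R)² + (1·δC/C)²
  R term: (1×0.0276)² = 0.000762
  C term: (1×0.00750)² = 5.63e-05
Total = 0.000818. Share from R = 0.000762/0.000818 = 0.931.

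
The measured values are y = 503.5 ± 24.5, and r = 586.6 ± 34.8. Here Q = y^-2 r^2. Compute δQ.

0.208

Products/powers → add relative errors in quadrature, weighted by exponent:
  (-2·δy/y)² = (-2×0.0487)² = 0.00947;  (2·δr/r)² = (2×0.0593)² = 0.0141
δQ/Q = √(0.0235) = 0.153
Q = 1.357, so δQ = 0.153 × 1.357 = 0.208.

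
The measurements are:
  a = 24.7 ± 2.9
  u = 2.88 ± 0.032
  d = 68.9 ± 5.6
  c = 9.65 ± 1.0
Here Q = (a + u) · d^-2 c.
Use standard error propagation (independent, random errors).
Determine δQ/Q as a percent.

Let w = a + u = 27.6. δw = √(δa² + δu²) = √(8.41 + 0.00102) = 2.90, so δw/w = 0.105.
Q is then a monomial in w, d, c:
δQ/Q = √((δw/w)² + (-2·δd/d)² + (1·δc/c)²) = √(0.0111 + 0.0264 + 0.0107) = 0.220

22.0%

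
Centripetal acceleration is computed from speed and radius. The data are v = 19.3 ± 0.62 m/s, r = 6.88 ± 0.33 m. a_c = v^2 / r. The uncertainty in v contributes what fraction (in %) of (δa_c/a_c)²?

(δa_c/a_c)² = (2·δv/v)² + (-1·δr/r)²
  v term: (2×0.0321)² = 0.00413
  r term: (-1×0.0480)² = 0.00230
Total = 0.00643. Share from v = 0.00413/0.00643 = 0.642.

64.2%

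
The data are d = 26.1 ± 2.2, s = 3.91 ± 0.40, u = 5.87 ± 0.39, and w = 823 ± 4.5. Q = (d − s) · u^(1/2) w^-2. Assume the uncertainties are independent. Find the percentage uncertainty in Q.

10.7%

Let h = d − s = 22.2. δh = √(δd² + δs²) = √(4.84 + 0.160) = 2.24, so δh/h = 0.101.
Q is then a monomial in h, u, w:
δQ/Q = √((δh/h)² + (½·δu/u)² + (-2·δw/w)²) = √(0.0102 + 0.00110 + 0.000120) = 0.107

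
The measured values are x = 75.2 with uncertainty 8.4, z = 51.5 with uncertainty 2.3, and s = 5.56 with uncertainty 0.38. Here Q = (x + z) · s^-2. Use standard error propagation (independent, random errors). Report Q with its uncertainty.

Let u = x + z = 127. δu = √(δx² + δz²) = √(70.6 + 5.29) = 8.71, so δu/u = 0.0687.
Q is then a monomial in u, s:
δQ/Q = √((δu/u)² + (-2·δs/s)²) = √(0.00473 + 0.0187) = 0.153
Q = 4.10, so δQ = 0.153 × 4.10 = 0.627.

4.10 ± 0.627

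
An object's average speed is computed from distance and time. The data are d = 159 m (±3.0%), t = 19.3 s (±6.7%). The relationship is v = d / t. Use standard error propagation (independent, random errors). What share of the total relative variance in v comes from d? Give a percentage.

16.7%

(δv/v)² = (1·δd/d)² + (-1·δt/t)²
  d term: (1×0.0300)² = 0.000900
  t term: (-1×0.0670)² = 0.00449
Total = 0.00539. Share from d = 0.000900/0.00539 = 0.167.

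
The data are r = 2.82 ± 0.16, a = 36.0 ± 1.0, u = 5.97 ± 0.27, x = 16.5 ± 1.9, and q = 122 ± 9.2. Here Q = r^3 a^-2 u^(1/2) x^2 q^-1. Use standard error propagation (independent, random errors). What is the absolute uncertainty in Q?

Relative error in a monomial: (δQ/Q)² = Σ (nᵢ · δxᵢ/xᵢ)².
  (3·δr/r)² = (3×0.0567)² = 0.0290;  (-2·δa/a)² = (-2×0.0278)² = 0.00309;  (½·δu/u)² = (0.5×0.0452)² = 0.000511;  (2·δx/x)² = (2×0.115)² = 0.0530;  (-1·δq/q)² = (-1×0.0754)² = 0.00569
δQ/Q = √(0.0913) = 0.302
Q = 0.0943, so δQ = 0.302 × 0.0943 = 0.0285.

0.0285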